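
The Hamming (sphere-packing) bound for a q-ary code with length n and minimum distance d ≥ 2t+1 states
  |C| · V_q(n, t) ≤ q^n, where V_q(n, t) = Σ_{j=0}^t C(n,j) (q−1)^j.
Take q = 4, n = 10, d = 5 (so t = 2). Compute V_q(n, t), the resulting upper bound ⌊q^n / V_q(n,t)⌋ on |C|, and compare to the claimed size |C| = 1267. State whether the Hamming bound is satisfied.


V_q(n, t) = 436, q^n = 1048576, Hamming bound = 2404, |C| = 1267 ≤ bound (satisfied).

Step 1: Compute V_q(n, t) = Σ_{j=0}^2 C(n, j) (q−1)^j.
  j = 0: C(10,0)·(3)^0 = 1·1 = 1.
  j = 1: C(10,1)·(3)^1 = 10·3 = 30.
  j = 2: C(10,2)·(3)^2 = 45·9 = 405.
  V_q(n, t) = 1 + 30 + 405 = 436.
Step 2: q^n = 4^10 = 1048576.
Step 3: Hamming bound ⌊q^n / V_q(n,t)⌋ = ⌊1048576/436⌋ = 2404.
Step 4: Compare |C| = 1267 to 2404: satisfied.
The claimed |C| lies below the Hamming bound.


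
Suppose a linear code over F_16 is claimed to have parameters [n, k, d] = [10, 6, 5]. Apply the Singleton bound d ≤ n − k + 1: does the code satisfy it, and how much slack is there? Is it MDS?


Singleton RHS = n − k + 1 = 5, slack = 0, bound satisfied, MDS.

Singleton bound: d ≤ n − k + 1.
Here n = 10, k = 6, so n − k + 1 = 5.
Given d = 5, check d ≤ 5: YES.
Slack = (n − k + 1) − d = 0.
The code is MDS (slack = 0).
Description: the claimed parameters are [10, 6, 5]_16; such a code would be MDS (meets Singleton bound).


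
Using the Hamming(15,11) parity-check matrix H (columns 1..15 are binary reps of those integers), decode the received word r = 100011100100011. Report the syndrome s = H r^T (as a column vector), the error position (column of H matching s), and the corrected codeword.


s = (1, 1, 1, 0)^T, error position = 14, corrected codeword c = 100011100100001

Compute s = H r^T mod 2 one row at a time:
  s_1 = 0 + 0 + 1 + 0 + 0 + 0 + 1 + 1 = 3 ≡ 1 (mod 2).
  s_2 = 0 + 1 + 1 + 1 + 0 + 0 + 1 + 1 = 5 ≡ 1 (mod 2).
  s_3 = 0 + 0 + 1 + 1 + 1 + 0 + 1 + 1 = 5 ≡ 1 (mod 2).
  s_4 = 1 + 0 + 1 + 1 + 0 + 0 + 0 + 1 = 4 ≡ 0 (mod 2).
s = (1, 1, 1, 0)^T — this equals column 14 of H (binary 1110), so error is at position 14.
Correct: flip bit 14 of r = 100011100100011 to get c = 100011100100001.


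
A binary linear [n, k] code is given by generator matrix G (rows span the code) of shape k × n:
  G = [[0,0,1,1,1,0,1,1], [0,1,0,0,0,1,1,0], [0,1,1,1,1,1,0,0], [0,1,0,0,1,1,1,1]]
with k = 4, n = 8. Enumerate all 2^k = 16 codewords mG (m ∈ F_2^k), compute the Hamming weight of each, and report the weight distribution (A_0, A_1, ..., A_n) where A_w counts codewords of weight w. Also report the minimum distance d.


Weight distribution: A_0 = 1, A_1 = 2, A_2 = 1, A_3 = 2, A_4 = 5, A_5 = 4, A_6 = 1. Minimum distance d = 1.

Enumerate all 2^4 = 16 messages m ∈ F_2^4.
For each, compute codeword c = mG in F_2^8, then tally its weight.
  m = 0000 → c = 00000000, weight = 0.
  m = 1000 → c = 00111011, weight = 5.
  m = 0100 → c = 01000110, weight = 3.
  m = 1100 → c = 01111101, weight = 6.
  m = 0010 → c = 01111100, weight = 5.
  m = 1010 → c = 01000111, weight = 4.
  m = 0110 → c = 00111010, weight = 4.
  m = 1110 → c = 00000001, weight = 1.
  m = 0001 → c = 01001111, weight = 5.
  m = 1001 → c = 01110100, weight = 4.
  m = 0101 → c = 00001001, weight = 2.
  m = 1101 → c = 00110010, weight = 3.
  m = 0011 → c = 00110011, weight = 4.
  m = 1011 → c = 00001000, weight = 1.
  m = 0111 → c = 01110101, weight = 5.
  m = 1111 → c = 01001110, weight = 4.
Tally weights:
  weight 0: 1 codewords.
  weight 1: 2 codewords.
  weight 2: 1 codewords.
  weight 3: 2 codewords.
  weight 4: 5 codewords.
  weight 5: 4 codewords.
  weight 6: 1 codewords.
Minimum distance d = smallest w > 0 with A_w > 0 = 1.
Sanity: Σ A_w = 16 = 2^4 = 16 ✓.


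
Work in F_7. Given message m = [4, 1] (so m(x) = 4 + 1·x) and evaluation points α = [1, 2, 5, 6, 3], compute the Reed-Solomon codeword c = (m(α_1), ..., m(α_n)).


c = [5, 6, 2, 3, 0]

Message polynomial: m(x) = 4 + 1·x (mod 7).
For each evaluation point α_i, compute m(α_i) mod 7:
  α_1 = 1: Horner steps 1 → 5, so m(1) = 5.
  α_2 = 2: Horner steps 1 → 6, so m(2) = 6.
  α_3 = 5: Horner steps 1 → 2, so m(5) = 2.
  α_4 = 6: Horner steps 1 → 3, so m(6) = 3.
  α_5 = 3: Horner steps 1 → 0, so m(3) = 0.
Codeword c = [5, 6, 2, 3, 0] ∈ F_7^5.


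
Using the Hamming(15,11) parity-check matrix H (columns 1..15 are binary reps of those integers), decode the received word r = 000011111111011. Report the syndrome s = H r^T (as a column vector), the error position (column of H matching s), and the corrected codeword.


s = (1, 0, 0, 1)^T, error position = 9, corrected codeword c = 000011110111011

Compute s = H r^T mod 2 one row at a time:
  s_1 = 1 + 1 + 1 + 1 + 1 + 0 + 1 + 1 = 7 ≡ 1 (mod 2).
  s_2 = 0 + 1 + 1 + 1 + 1 + 0 + 1 + 1 = 6 ≡ 0 (mod 2).
  s_3 = 0 + 0 + 1 + 1 + 1 + 1 + 1 + 1 = 6 ≡ 0 (mod 2).
  s_4 = 0 + 0 + 1 + 1 + 1 + 1 + 0 + 1 = 5 ≡ 1 (mod 2).
s = (1, 0, 0, 1)^T — this equals column 9 of H (binary 1001), so error is at position 9.
Correct: flip bit 9 of r = 000011111111011 to get c = 000011110111011.


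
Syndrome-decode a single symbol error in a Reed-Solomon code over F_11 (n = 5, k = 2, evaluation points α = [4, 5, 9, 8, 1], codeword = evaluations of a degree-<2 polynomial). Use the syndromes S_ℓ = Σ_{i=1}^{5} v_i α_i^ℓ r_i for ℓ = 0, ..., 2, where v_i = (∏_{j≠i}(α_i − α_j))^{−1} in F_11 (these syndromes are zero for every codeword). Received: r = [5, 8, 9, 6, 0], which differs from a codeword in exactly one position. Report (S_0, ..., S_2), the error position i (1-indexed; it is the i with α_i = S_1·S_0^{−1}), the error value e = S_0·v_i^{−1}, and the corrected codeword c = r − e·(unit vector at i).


S = (4, 4, 4), error at position 5, error magnitude e = 4, c = [5, 8, 9, 6, 7].

Step 1: column multipliers v_i = (∏_{j≠i}(α_i − α_j))^{−1} mod 11.
  i = 1 (α = 4): (4−5)(4−9)(4−8)(4−1) = (−1)·(−5)·(−4)·3 = −60 ≡ 6, so v_1 = 6^{−1} = 2 (mod 11).
  i = 2 (α = 5): (5−4)(5−9)(5−8)(5−1) = 1·(−4)·(−3)·4 = 48 ≡ 4, so v_2 = 4^{−1} = 3 (mod 11).
  i = 3 (α = 9): (9−4)(9−5)(9−8)(9−1) = 5·4·1·8 = 160 ≡ 6, so v_3 = 6^{−1} = 2 (mod 11).
  i = 4 (α = 8): (8−4)(8−5)(8−9)(8−1) = 4·3·(−1)·7 = −84 ≡ 4, so v_4 = 4^{−1} = 3 (mod 11).
  i = 5 (α = 1): (1−4)(1−5)(1−9)(1−8) = (−3)·(−4)·(−8)·(−7) = 672 ≡ 1, so v_5 = 1^{−1} = 1 (mod 11).
  v = [2, 3, 2, 3, 1].
Step 2: syndromes of r = [5, 8, 9, 6, 0] (all sums mod 11).
  S_0 = Σ v_i r_i = 2·5 + 3·8 + 2·9 + 3·6 + 1·0 = 70 ≡ 4.
  S_1 = Σ v_i α_i r_i = 2·4·5 + 3·5·8 + 2·9·9 + 3·8·6 + 1·1·0 = 466 ≡ 4.
  α_i^2 mod 11 = [5, 3, 4, 9, 1].
  S_2 = Σ v_i α_i^2 r_i = 2·5·5 + 3·3·8 + 2·4·9 + 3·9·6 + 1·1·0 = 356 ≡ 4.
  S = (4, 4, 4) ≠ 0, so r is not a codeword (an error is present).
Step 3: locate the error. For a single error e at position i, S_ℓ = v_i·e·α_i^ℓ, so α_err = S_1/S_0.
  S_0^{−1} = 4^{−1} = 3 (mod 11), so α_err = 4·3 = 12 ≡ 1 = α_5. Error position i = 5.
  Consistency check: S_2/S_1 = 4·3 = 12 ≡ 1 = α_err ✓ (single-error assumption holds).
Step 4: error magnitude e = S_0/v_5 = S_0·∏_{j≠5}(α_5 − α_j) = 4·1 = 4 ≡ 4 (mod 11).
Step 5: correct position 5: c_5 = r_5 − e = 0 − 4 ≡ 7 (mod 11). Hence c = [5, 8, 9, 6, 7].
  Check: interpolating c through the α_i gives m(x) = 4 + 3·x (degree < 2) with m(α_i) = c_i for every i, so c is indeed a codeword.


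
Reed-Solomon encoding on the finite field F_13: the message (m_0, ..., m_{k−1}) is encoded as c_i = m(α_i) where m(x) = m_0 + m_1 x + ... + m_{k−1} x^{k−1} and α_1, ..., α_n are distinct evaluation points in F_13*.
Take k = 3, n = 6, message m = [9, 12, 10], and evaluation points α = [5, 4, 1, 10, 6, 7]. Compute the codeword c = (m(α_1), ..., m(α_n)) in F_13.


c = [7, 9, 5, 11, 12, 11]

Message polynomial: m(x) = 9 + 12·x + 10·x^2 (mod 13).
For each evaluation point α_i, compute m(α_i) mod 13:
  α_1 = 5: Horner steps 10 → 10 → 7, so m(5) = 7.
  α_2 = 4: Horner steps 10 → 0 → 9, so m(4) = 9.
  α_3 = 1: Horner steps 10 → 9 → 5, so m(1) = 5.
  α_4 = 10: Horner steps 10 → 8 → 11, so m(10) = 11.
  α_5 = 6: Horner steps 10 → 7 → 12, so m(6) = 12.
  α_6 = 7: Horner steps 10 → 4 → 11, so m(7) = 11.
Codeword c = [7, 9, 5, 11, 12, 11] ∈ F_13^6.


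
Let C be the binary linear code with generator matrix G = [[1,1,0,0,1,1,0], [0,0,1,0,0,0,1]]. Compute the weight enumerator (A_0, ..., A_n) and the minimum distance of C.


Weight distribution: A_0 = 1, A_2 = 1, A_4 = 1, A_6 = 1. Minimum distance d = 2.

Enumerate all 2^2 = 4 messages m ∈ F_2^2.
For each, compute codeword c = mG in F_2^7, then tally its weight.
  m = 00 → c = 0000000, weight = 0.
  m = 10 → c = 1100110, weight = 4.
  m = 01 → c = 0010001, weight = 2.
  m = 11 → c = 1110111, weight = 6.
Tally weights:
  weight 0: 1 codewords.
  weight 2: 1 codewords.
  weight 4: 1 codewords.
  weight 6: 1 codewords.
Minimum distance d = smallest w > 0 with A_w > 0 = 2.
Sanity: Σ A_w = 4 = 2^2 = 4 ✓.


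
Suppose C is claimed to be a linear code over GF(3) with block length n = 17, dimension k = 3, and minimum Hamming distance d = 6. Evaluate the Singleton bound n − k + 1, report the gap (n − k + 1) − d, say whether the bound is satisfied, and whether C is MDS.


Singleton RHS = n − k + 1 = 15, slack = 9, bound satisfied, not MDS.

Singleton bound: d ≤ n − k + 1.
Here n = 17, k = 3, so n − k + 1 = 15.
Given d = 6, check d ≤ 15: YES.
Slack = (n − k + 1) − d = 9.
The code is NOT MDS (slack = 9 > 0).
Description: the claimed parameters are [17, 3, 6]_3; such a code would be non-MDS.


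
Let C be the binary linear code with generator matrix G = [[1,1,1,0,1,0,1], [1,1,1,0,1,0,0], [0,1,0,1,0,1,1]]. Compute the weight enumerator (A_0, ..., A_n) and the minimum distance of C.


Weight distribution: A_0 = 1, A_1 = 1, A_3 = 1, A_4 = 2, A_5 = 2, A_6 = 1. Minimum distance d = 1.

Enumerate all 2^3 = 8 messages m ∈ F_2^3.
For each, compute codeword c = mG in F_2^7, then tally its weight.
  m = 000 → c = 0000000, weight = 0.
  m = 100 → c = 1110101, weight = 5.
  m = 010 → c = 1110100, weight = 4.
  m = 110 → c = 0000001, weight = 1.
  m = 001 → c = 0101011, weight = 4.
  m = 101 → c = 1011110, weight = 5.
  m = 011 → c = 1011111, weight = 6.
  m = 111 → c = 0101010, weight = 3.
Tally weights:
  weight 0: 1 codewords.
  weight 1: 1 codewords.
  weight 3: 1 codewords.
  weight 4: 2 codewords.
  weight 5: 2 codewords.
  weight 6: 1 codewords.
Minimum distance d = smallest w > 0 with A_w > 0 = 1.
Sanity: Σ A_w = 8 = 2^3 = 8 ✓.


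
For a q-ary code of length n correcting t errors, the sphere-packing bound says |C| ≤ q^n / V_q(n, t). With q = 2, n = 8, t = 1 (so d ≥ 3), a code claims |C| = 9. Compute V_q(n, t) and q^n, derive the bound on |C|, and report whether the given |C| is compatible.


V_q(n, t) = 9, q^n = 256, Hamming bound = 28, |C| = 9 ≤ bound (satisfied).

Step 1: Compute V_q(n, t) = Σ_{j=0}^1 C(n, j) (q−1)^j.
  j = 0: C(8,0)·(1)^0 = 1·1 = 1.
  j = 1: C(8,1)·(1)^1 = 8·1 = 8.
  V_q(n, t) = 1 + 8 = 9.
Step 2: q^n = 2^8 = 256.
Step 3: Hamming bound ⌊q^n / V_q(n,t)⌋ = ⌊256/9⌋ = 28.
Step 4: Compare |C| = 9 to 28: satisfied.
The claimed |C| lies below the Hamming bound.


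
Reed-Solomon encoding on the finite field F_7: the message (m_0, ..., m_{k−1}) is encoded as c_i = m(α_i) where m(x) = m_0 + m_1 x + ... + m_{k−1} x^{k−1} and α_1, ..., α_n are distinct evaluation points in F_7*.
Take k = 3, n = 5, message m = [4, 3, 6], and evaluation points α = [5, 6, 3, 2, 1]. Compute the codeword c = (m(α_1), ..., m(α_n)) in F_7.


c = [1, 0, 4, 6, 6]

Message polynomial: m(x) = 4 + 3·x + 6·x^2 (mod 7).
For each evaluation point α_i, compute m(α_i) mod 7:
  α_1 = 5: Horner steps 6 → 5 → 1, so m(5) = 1.
  α_2 = 6: Horner steps 6 → 4 → 0, so m(6) = 0.
  α_3 = 3: Horner steps 6 → 0 → 4, so m(3) = 4.
  α_4 = 2: Horner steps 6 → 1 → 6, so m(2) = 6.
  α_5 = 1: Horner steps 6 → 2 → 6, so m(1) = 6.
Codeword c = [1, 0, 4, 6, 6] ∈ F_7^5.


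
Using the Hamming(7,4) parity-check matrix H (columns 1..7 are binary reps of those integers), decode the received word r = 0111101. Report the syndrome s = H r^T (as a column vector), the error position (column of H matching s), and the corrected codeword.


s = (1, 1, 1)^T, error position = 7, corrected codeword c = 0111100

Compute s = H r^T mod 2 one row at a time:
  s_1 = 1 + 1 + 0 + 1 = 3 ≡ 1 (mod 2).
  s_2 = 1 + 1 + 0 + 1 = 3 ≡ 1 (mod 2).
  s_3 = 0 + 1 + 1 + 1 = 3 ≡ 1 (mod 2).
s = (1, 1, 1)^T — this equals column 7 of H (binary 111), so error is at position 7.
Correct: flip bit 7 of r = 0111101 to get c = 0111100.


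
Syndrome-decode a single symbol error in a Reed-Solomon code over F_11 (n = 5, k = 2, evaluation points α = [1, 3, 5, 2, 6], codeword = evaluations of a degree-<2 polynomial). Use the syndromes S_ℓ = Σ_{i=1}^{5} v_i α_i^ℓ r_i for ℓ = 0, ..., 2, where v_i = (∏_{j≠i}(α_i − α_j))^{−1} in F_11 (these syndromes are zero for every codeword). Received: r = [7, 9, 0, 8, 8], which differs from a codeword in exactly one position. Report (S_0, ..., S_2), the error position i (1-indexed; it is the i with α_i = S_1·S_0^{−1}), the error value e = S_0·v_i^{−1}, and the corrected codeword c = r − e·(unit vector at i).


S = (8, 4, 2), error at position 5, error magnitude e = 7, c = [7, 9, 0, 8, 1].

Step 1: column multipliers v_i = (∏_{j≠i}(α_i − α_j))^{−1} mod 11.
  i = 1 (α = 1): (1−3)(1−5)(1−2)(1−6) = (−2)·(−4)·(−1)·(−5) = 40 ≡ 7, so v_1 = 7^{−1} = 8 (mod 11).
  i = 2 (α = 3): (3−1)(3−5)(3−2)(3−6) = 2·(−2)·1·(−3) = 12 ≡ 1, so v_2 = 1^{−1} = 1 (mod 11).
  i = 3 (α = 5): (5−1)(5−3)(5−2)(5−6) = 4·2·3·(−1) = −24 ≡ 9, so v_3 = 9^{−1} = 5 (mod 11).
  i = 4 (α = 2): (2−1)(2−3)(2−5)(2−6) = 1·(−1)·(−3)·(−4) = −12 ≡ 10, so v_4 = 10^{−1} = 10 (mod 11).
  i = 5 (α = 6): (6−1)(6−3)(6−5)(6−2) = 5·3·1·4 = 60 ≡ 5, so v_5 = 5^{−1} = 9 (mod 11).
  v = [8, 1, 5, 10, 9].
Step 2: syndromes of r = [7, 9, 0, 8, 8] (all sums mod 11).
  S_0 = Σ v_i r_i = 8·7 + 1·9 + 5·0 + 10·8 + 9·8 = 217 ≡ 8.
  S_1 = Σ v_i α_i r_i = 8·1·7 + 1·3·9 + 5·5·0 + 10·2·8 + 9·6·8 = 675 ≡ 4.
  α_i^2 mod 11 = [1, 9, 3, 4, 3].
  S_2 = Σ v_i α_i^2 r_i = 8·1·7 + 1·9·9 + 5·3·0 + 10·4·8 + 9·3·8 = 673 ≡ 2.
  S = (8, 4, 2) ≠ 0, so r is not a codeword (an error is present).
Step 3: locate the error. For a single error e at position i, S_ℓ = v_i·e·α_i^ℓ, so α_err = S_1/S_0.
  S_0^{−1} = 8^{−1} = 7 (mod 11), so α_err = 4·7 = 28 ≡ 6 = α_5. Error position i = 5.
  Consistency check: S_2/S_1 = 2·3 = 6 ≡ 6 = α_err ✓ (single-error assumption holds).
Step 4: error magnitude e = S_0/v_5 = S_0·∏_{j≠5}(α_5 − α_j) = 8·5 = 40 ≡ 7 (mod 11).
Step 5: correct position 5: c_5 = r_5 − e = 8 − 7 ≡ 1 (mod 11). Hence c = [7, 9, 0, 8, 1].
  Check: interpolating c through the α_i gives m(x) = 6 + 1·x (degree < 2) with m(α_i) = c_i for every i, so c is indeed a codeword.


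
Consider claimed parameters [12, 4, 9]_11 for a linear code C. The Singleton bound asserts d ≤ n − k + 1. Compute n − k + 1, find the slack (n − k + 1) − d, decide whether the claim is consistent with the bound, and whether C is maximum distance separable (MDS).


Singleton RHS = n − k + 1 = 9, slack = 0, bound satisfied, MDS.

Singleton bound: d ≤ n − k + 1.
Here n = 12, k = 4, so n − k + 1 = 9.
Given d = 9, check d ≤ 9: YES.
Slack = (n − k + 1) − d = 0.
The code is MDS (slack = 0).
Description: the claimed parameters are [12, 4, 9]_11; such a code would be MDS (meets Singleton bound).


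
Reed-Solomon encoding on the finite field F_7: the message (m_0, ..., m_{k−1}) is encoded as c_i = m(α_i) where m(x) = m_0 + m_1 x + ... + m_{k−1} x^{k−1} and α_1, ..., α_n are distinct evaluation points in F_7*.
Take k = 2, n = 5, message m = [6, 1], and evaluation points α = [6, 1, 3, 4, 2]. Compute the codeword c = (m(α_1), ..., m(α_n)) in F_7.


c = [5, 0, 2, 3, 1]

Message polynomial: m(x) = 6 + 1·x (mod 7).
For each evaluation point α_i, compute m(α_i) mod 7:
  α_1 = 6: Horner steps 1 → 5, so m(6) = 5.
  α_2 = 1: Horner steps 1 → 0, so m(1) = 0.
  α_3 = 3: Horner steps 1 → 2, so m(3) = 2.
  α_4 = 4: Horner steps 1 → 3, so m(4) = 3.
  α_5 = 2: Horner steps 1 → 1, so m(2) = 1.
Codeword c = [5, 0, 2, 3, 1] ∈ F_7^5.


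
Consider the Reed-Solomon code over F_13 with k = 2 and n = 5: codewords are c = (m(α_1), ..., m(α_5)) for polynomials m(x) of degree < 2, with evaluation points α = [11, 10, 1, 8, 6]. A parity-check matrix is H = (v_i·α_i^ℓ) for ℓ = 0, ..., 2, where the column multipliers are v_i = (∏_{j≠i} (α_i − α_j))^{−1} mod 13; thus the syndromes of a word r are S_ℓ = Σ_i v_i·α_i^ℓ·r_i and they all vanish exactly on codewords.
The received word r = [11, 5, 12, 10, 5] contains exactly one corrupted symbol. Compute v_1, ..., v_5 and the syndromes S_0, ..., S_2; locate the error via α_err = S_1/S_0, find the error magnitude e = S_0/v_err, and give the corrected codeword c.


S = (7, 5, 11), error at position 2, error magnitude e = 3, c = [11, 2, 12, 10, 5].

Step 1: column multipliers v_i = (∏_{j≠i}(α_i − α_j))^{−1} mod 13.
  i = 1 (α = 11): (11−10)(11−1)(11−8)(11−6) = 1·10·3·5 = 150 ≡ 7, so v_1 = 7^{−1} = 2 (mod 13).
  i = 2 (α = 10): (10−11)(10−1)(10−8)(10−6) = (−1)·9·2·4 = −72 ≡ 6, so v_2 = 6^{−1} = 11 (mod 13).
  i = 3 (α = 1): (1−11)(1−10)(1−8)(1−6) = (−10)·(−9)·(−7)·(−5) = 3150 ≡ 4, so v_3 = 4^{−1} = 10 (mod 13).
  i = 4 (α = 8): (8−11)(8−10)(8−1)(8−6) = (−3)·(−2)·7·2 = 84 ≡ 6, so v_4 = 6^{−1} = 11 (mod 13).
  i = 5 (α = 6): (6−11)(6−10)(6−1)(6−8) = (−5)·(−4)·5·(−2) = −200 ≡ 8, so v_5 = 8^{−1} = 5 (mod 13).
  v = [2, 11, 10, 11, 5].
Step 2: syndromes of r = [11, 5, 12, 10, 5] (all sums mod 13).
  S_0 = Σ v_i r_i = 2·11 + 11·5 + 10·12 + 11·10 + 5·5 = 332 ≡ 7.
  S_1 = Σ v_i α_i r_i = 2·11·11 + 11·10·5 + 10·1·12 + 11·8·10 + 5·6·5 = 1942 ≡ 5.
  α_i^2 mod 13 = [4, 9, 1, 12, 10].
  S_2 = Σ v_i α_i^2 r_i = 2·4·11 + 11·9·5 + 10·1·12 + 11·12·10 + 5·10·5 = 2273 ≡ 11.
  S = (7, 5, 11) ≠ 0, so r is not a codeword (an error is present).
Step 3: locate the error. For a single error e at position i, S_ℓ = v_i·e·α_i^ℓ, so α_err = S_1/S_0.
  S_0^{−1} = 7^{−1} = 2 (mod 13), so α_err = 5·2 = 10 ≡ 10 = α_2. Error position i = 2.
  Consistency check: S_2/S_1 = 11·8 = 88 ≡ 10 = α_err ✓ (single-error assumption holds).
Step 4: error magnitude e = S_0/v_2 = S_0·∏_{j≠2}(α_2 − α_j) = 7·6 = 42 ≡ 3 (mod 13).
Step 5: correct position 2: c_2 = r_2 − e = 5 − 3 ≡ 2 (mod 13). Hence c = [11, 2, 12, 10, 5].
  Check: interpolating c through the α_i gives m(x) = 3 + 9·x (degree < 2) with m(α_i) = c_i for every i, so c is indeed a codeword.


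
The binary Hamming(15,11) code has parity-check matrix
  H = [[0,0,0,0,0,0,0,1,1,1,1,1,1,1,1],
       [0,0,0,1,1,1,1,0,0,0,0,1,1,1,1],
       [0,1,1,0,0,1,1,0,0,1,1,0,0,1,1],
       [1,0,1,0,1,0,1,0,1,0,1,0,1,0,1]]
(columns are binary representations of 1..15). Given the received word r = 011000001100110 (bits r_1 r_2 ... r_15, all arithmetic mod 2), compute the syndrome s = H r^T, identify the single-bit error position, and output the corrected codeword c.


s = (0, 0, 0, 1)^T, error position = 1, corrected codeword c = 111000001100110

Compute s = H r^T mod 2 one row at a time:
  s_1 = 0 + 1 + 1 + 0 + 0 + 1 + 1 + 0 = 4 ≡ 0 (mod 2).
  s_2 = 0 + 0 + 0 + 0 + 0 + 1 + 1 + 0 = 2 ≡ 0 (mod 2).
  s_3 = 1 + 1 + 0 + 0 + 1 + 0 + 1 + 0 = 4 ≡ 0 (mod 2).
  s_4 = 0 + 1 + 0 + 0 + 1 + 0 + 1 + 0 = 3 ≡ 1 (mod 2).
s = (0, 0, 0, 1)^T — this equals column 1 of H (binary 0001), so error is at position 1.
Correct: flip bit 1 of r = 011000001100110 to get c = 111000001100110.


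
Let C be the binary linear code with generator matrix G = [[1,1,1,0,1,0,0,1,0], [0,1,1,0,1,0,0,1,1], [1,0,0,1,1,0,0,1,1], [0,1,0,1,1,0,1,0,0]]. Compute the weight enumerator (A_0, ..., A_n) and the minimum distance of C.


Weight distribution: A_0 = 1, A_2 = 1, A_3 = 2, A_4 = 5, A_5 = 6, A_6 = 1. Minimum distance d = 2.

Enumerate all 2^4 = 16 messages m ∈ F_2^4.
For each, compute codeword c = mG in F_2^9, then tally its weight.
  m = 0000 → c = 000000000, weight = 0.
  m = 1000 → c = 111010010, weight = 5.
  m = 0100 → c = 011010011, weight = 5.
  m = 1100 → c = 100000001, weight = 2.
  m = 0010 → c = 100110011, weight = 5.
  m = 1010 → c = 011100001, weight = 4.
  m = 0110 → c = 111100000, weight = 4.
  m = 1110 → c = 000110010, weight = 3.
  m = 0001 → c = 010110100, weight = 4.
  m = 1001 → c = 101100110, weight = 5.
  m = 0101 → c = 001100111, weight = 5.
  m = 1101 → c = 110110101, weight = 6.
  m = 0011 → c = 110000111, weight = 5.
  m = 1011 → c = 001010101, weight = 4.
  m = 0111 → c = 101010100, weight = 4.
  m = 1111 → c = 010000110, weight = 3.
Tally weights:
  weight 0: 1 codewords.
  weight 2: 1 codewords.
  weight 3: 2 codewords.
  weight 4: 5 codewords.
  weight 5: 6 codewords.
  weight 6: 1 codewords.
Minimum distance d = smallest w > 0 with A_w > 0 = 2.
Sanity: Σ A_w = 16 = 2^4 = 16 ✓.


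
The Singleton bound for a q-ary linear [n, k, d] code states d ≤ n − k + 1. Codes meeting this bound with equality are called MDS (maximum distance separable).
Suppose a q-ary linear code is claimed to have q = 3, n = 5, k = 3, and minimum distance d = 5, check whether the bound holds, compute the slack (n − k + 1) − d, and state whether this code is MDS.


Singleton RHS = n − k + 1 = 3, slack = -2, bound violated (no such code; not MDS).

Singleton bound: d ≤ n − k + 1.
Here n = 5, k = 3, so n − k + 1 = 3.
Given d = 5, check d ≤ 3: NO.
Slack = (n − k + 1) − d = -2.
The slack is negative: d = 5 exceeds n − k + 1 = 3 by 2, so the Singleton bound is violated and no linear [5, 3, 5]_3 code can exist. In particular it is not MDS (MDS requires d = n − k + 1 exactly).
Description: the claimed parameters are [5, 3, 5]_3; such a code would be impossible (violates the Singleton bound).


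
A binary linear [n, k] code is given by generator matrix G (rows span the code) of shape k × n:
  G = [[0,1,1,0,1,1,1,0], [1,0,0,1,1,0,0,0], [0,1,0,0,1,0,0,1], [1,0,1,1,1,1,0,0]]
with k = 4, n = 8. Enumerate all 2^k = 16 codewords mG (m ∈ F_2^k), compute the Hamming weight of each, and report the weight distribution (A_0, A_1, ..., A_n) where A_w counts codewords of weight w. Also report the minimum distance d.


Weight distribution: A_0 = 1, A_2 = 2, A_3 = 3, A_4 = 3, A_5 = 4, A_6 = 2, A_7 = 1. Minimum distance d = 2.

Enumerate all 2^4 = 16 messages m ∈ F_2^4.
For each, compute codeword c = mG in F_2^8, then tally its weight.
  m = 0000 → c = 00000000, weight = 0.
  m = 1000 → c = 01101110, weight = 5.
  m = 0100 → c = 10011000, weight = 3.
  m = 1100 → c = 11110110, weight = 6.
  m = 0010 → c = 01001001, weight = 3.
  m = 1010 → c = 00100111, weight = 4.
  m = 0110 → c = 11010001, weight = 4.
  m = 1110 → c = 10111111, weight = 7.
  m = 0001 → c = 10111100, weight = 5.
  m = 1001 → c = 11010010, weight = 4.
  m = 0101 → c = 00100100, weight = 2.
  m = 1101 → c = 01001010, weight = 3.
  m = 0011 → c = 11110101, weight = 6.
  m = 1011 → c = 10011011, weight = 5.
  m = 0111 → c = 01101101, weight = 5.
  m = 1111 → c = 00000011, weight = 2.
Tally weights:
  weight 0: 1 codewords.
  weight 2: 2 codewords.
  weight 3: 3 codewords.
  weight 4: 3 codewords.
  weight 5: 4 codewords.
  weight 6: 2 codewords.
  weight 7: 1 codewords.
Minimum distance d = smallest w > 0 with A_w > 0 = 2.
Sanity: Σ A_w = 16 = 2^4 = 16 ✓.


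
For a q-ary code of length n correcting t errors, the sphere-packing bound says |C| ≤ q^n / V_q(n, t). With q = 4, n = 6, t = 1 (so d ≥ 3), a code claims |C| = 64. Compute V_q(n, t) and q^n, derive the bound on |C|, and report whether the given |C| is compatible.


V_q(n, t) = 19, q^n = 4096, Hamming bound = 215, |C| = 64 ≤ bound (satisfied).

Step 1: Compute V_q(n, t) = Σ_{j=0}^1 C(n, j) (q−1)^j.
  j = 0: C(6,0)·(3)^0 = 1·1 = 1.
  j = 1: C(6,1)·(3)^1 = 6·3 = 18.
  V_q(n, t) = 1 + 18 = 19.
Step 2: q^n = 4^6 = 4096.
Step 3: Hamming bound ⌊q^n / V_q(n,t)⌋ = ⌊4096/19⌋ = 215.
Step 4: Compare |C| = 64 to 215: satisfied.
The claimed |C| lies below the Hamming bound.


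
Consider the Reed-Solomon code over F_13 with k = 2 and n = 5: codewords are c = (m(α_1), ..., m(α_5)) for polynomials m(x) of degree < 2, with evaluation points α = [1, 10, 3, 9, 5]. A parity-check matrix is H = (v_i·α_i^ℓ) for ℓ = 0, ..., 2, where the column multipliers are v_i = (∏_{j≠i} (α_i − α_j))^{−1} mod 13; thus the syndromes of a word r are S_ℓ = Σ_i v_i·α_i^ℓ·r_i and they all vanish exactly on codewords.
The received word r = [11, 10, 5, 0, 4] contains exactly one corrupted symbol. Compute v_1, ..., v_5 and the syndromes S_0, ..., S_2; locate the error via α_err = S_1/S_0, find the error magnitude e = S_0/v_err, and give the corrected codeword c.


S = (11, 3, 2), error at position 5, error magnitude e = 5, c = [11, 10, 5, 0, 12].

Step 1: column multipliers v_i = (∏_{j≠i}(α_i − α_j))^{−1} mod 13.
  i = 1 (α = 1): (1−10)(1−3)(1−9)(1−5) = (−9)·(−2)·(−8)·(−4) = 576 ≡ 4, so v_1 = 4^{−1} = 10 (mod 13).
  i = 2 (α = 10): (10−1)(10−3)(10−9)(10−5) = 9·7·1·5 = 315 ≡ 3, so v_2 = 3^{−1} = 9 (mod 13).
  i = 3 (α = 3): (3−1)(3−10)(3−9)(3−5) = 2·(−7)·(−6)·(−2) = −168 ≡ 1, so v_3 = 1^{−1} = 1 (mod 13).
  i = 4 (α = 9): (9−1)(9−10)(9−3)(9−5) = 8·(−1)·6·4 = −192 ≡ 3, so v_4 = 3^{−1} = 9 (mod 13).
  i = 5 (α = 5): (5−1)(5−10)(5−3)(5−9) = 4·(−5)·2·(−4) = 160 ≡ 4, so v_5 = 4^{−1} = 10 (mod 13).
  v = [10, 9, 1, 9, 10].
Step 2: syndromes of r = [11, 10, 5, 0, 4] (all sums mod 13).
  S_0 = Σ v_i r_i = 10·11 + 9·10 + 1·5 + 9·0 + 10·4 = 245 ≡ 11.
  S_1 = Σ v_i α_i r_i = 10·1·11 + 9·10·10 + 1·3·5 + 9·9·0 + 10·5·4 = 1225 ≡ 3.
  α_i^2 mod 13 = [1, 9, 9, 3, 12].
  S_2 = Σ v_i α_i^2 r_i = 10·1·11 + 9·9·10 + 1·9·5 + 9·3·0 + 10·12·4 = 1445 ≡ 2.
  S = (11, 3, 2) ≠ 0, so r is not a codeword (an error is present).
Step 3: locate the error. For a single error e at position i, S_ℓ = v_i·e·α_i^ℓ, so α_err = S_1/S_0.
  S_0^{−1} = 11^{−1} = 6 (mod 13), so α_err = 3·6 = 18 ≡ 5 = α_5. Error position i = 5.
  Consistency check: S_2/S_1 = 2·9 = 18 ≡ 5 = α_err ✓ (single-error assumption holds).
Step 4: error magnitude e = S_0/v_5 = S_0·∏_{j≠5}(α_5 − α_j) = 11·4 = 44 ≡ 5 (mod 13).
Step 5: correct position 5: c_5 = r_5 − e = 4 − 5 ≡ 12 (mod 13). Hence c = [11, 10, 5, 0, 12].
  Check: interpolating c through the α_i gives m(x) = 1 + 10·x (degree < 2) with m(α_i) = c_i for every i, so c is indeed a codeword.


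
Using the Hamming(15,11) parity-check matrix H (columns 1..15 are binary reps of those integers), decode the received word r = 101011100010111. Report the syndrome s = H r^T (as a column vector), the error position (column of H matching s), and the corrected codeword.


s = (0, 0, 0, 1)^T, error position = 1, corrected codeword c = 001011100010111

Compute s = H r^T mod 2 one row at a time:
  s_1 = 0 + 0 + 0 + 1 + 0 + 1 + 1 + 1 = 4 ≡ 0 (mod 2).
  s_2 = 0 + 1 + 1 + 1 + 0 + 1 + 1 + 1 = 6 ≡ 0 (mod 2).
  s_3 = 0 + 1 + 1 + 1 + 0 + 1 + 1 + 1 = 6 ≡ 0 (mod 2).
  s_4 = 1 + 1 + 1 + 1 + 0 + 1 + 1 + 1 = 7 ≡ 1 (mod 2).
s = (0, 0, 0, 1)^T — this equals column 1 of H (binary 0001), so error is at position 1.
Correct: flip bit 1 of r = 101011100010111 to get c = 001011100010111.


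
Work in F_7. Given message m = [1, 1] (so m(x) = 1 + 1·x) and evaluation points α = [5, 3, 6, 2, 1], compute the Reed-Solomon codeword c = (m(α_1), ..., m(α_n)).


c = [6, 4, 0, 3, 2]

Message polynomial: m(x) = 1 + 1·x (mod 7).
For each evaluation point α_i, compute m(α_i) mod 7:
  α_1 = 5: Horner steps 1 → 6, so m(5) = 6.
  α_2 = 3: Horner steps 1 → 4, so m(3) = 4.
  α_3 = 6: Horner steps 1 → 0, so m(6) = 0.
  α_4 = 2: Horner steps 1 → 3, so m(2) = 3.
  α_5 = 1: Horner steps 1 → 2, so m(1) = 2.
Codeword c = [6, 4, 0, 3, 2] ∈ F_7^5.


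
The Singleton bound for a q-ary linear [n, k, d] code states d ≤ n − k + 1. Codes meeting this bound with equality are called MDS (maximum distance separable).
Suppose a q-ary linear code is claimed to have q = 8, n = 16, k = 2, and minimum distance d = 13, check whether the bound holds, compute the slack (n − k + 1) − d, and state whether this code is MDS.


Singleton RHS = n − k + 1 = 15, slack = 2, bound satisfied, not MDS.

Singleton bound: d ≤ n − k + 1.
Here n = 16, k = 2, so n − k + 1 = 15.
Given d = 13, check d ≤ 15: YES.
Slack = (n − k + 1) − d = 2.
The code is NOT MDS (slack = 2 > 0).
Description: the claimed parameters are [16, 2, 13]_8; such a code would be non-MDS.


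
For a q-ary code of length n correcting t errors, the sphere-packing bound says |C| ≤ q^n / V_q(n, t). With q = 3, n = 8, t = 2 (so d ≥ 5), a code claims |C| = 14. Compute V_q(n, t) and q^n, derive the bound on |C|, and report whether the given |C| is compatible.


V_q(n, t) = 129, q^n = 6561, Hamming bound = 50, |C| = 14 ≤ bound (satisfied).

Step 1: Compute V_q(n, t) = Σ_{j=0}^2 C(n, j) (q−1)^j.
  j = 0: C(8,0)·(2)^0 = 1·1 = 1.
  j = 1: C(8,1)·(2)^1 = 8·2 = 16.
  j = 2: C(8,2)·(2)^2 = 28·4 = 112.
  V_q(n, t) = 1 + 16 + 112 = 129.
Step 2: q^n = 3^8 = 6561.
Step 3: Hamming bound ⌊q^n / V_q(n,t)⌋ = ⌊6561/129⌋ = 50.
Step 4: Compare |C| = 14 to 50: satisfied.
The claimed |C| lies below the Hamming bound.


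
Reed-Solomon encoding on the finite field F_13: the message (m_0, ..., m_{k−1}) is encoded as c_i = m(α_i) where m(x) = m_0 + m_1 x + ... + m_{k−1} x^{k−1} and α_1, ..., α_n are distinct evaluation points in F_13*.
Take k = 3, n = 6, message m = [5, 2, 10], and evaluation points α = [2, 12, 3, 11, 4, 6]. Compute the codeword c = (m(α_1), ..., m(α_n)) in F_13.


c = [10, 0, 10, 2, 4, 0]

Message polynomial: m(x) = 5 + 2·x + 10·x^2 (mod 13).
For each evaluation point α_i, compute m(α_i) mod 13:
  α_1 = 2: Horner steps 10 → 9 → 10, so m(2) = 10.
  α_2 = 12: Horner steps 10 → 5 → 0, so m(12) = 0.
  α_3 = 3: Horner steps 10 → 6 → 10, so m(3) = 10.
  α_4 = 11: Horner steps 10 → 8 → 2, so m(11) = 2.
  α_5 = 4: Horner steps 10 → 3 → 4, so m(4) = 4.
  α_6 = 6: Horner steps 10 → 10 → 0, so m(6) = 0.
Codeword c = [10, 0, 10, 2, 4, 0] ∈ F_13^6.


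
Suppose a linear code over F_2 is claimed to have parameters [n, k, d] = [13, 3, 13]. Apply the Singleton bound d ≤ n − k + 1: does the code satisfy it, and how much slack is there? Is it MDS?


Singleton RHS = n − k + 1 = 11, slack = -2, bound violated (no such code; not MDS).

Singleton bound: d ≤ n − k + 1.
Here n = 13, k = 3, so n − k + 1 = 11.
Given d = 13, check d ≤ 11: NO.
Slack = (n − k + 1) − d = -2.
The slack is negative: d = 13 exceeds n − k + 1 = 11 by 2, so the Singleton bound is violated and no linear [13, 3, 13]_2 code can exist. In particular it is not MDS (MDS requires d = n − k + 1 exactly).
Description: the claimed parameters are [13, 3, 13]_2; such a code would be impossible (violates the Singleton bound).


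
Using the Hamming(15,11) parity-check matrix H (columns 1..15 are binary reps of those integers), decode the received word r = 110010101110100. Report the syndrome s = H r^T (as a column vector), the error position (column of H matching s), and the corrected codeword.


s = (0, 1, 0, 0)^T, error position = 4, corrected codeword c = 110110101110100

Compute s = H r^T mod 2 one row at a time:
  s_1 = 0 + 1 + 1 + 1 + 0 + 1 + 0 + 0 = 4 ≡ 0 (mod 2).
  s_2 = 0 + 1 + 0 + 1 + 0 + 1 + 0 + 0 = 3 ≡ 1 (mod 2).
  s_3 = 1 + 0 + 0 + 1 + 1 + 1 + 0 + 0 = 4 ≡ 0 (mod 2).
  s_4 = 1 + 0 + 1 + 1 + 1 + 1 + 1 + 0 = 6 ≡ 0 (mod 2).
s = (0, 1, 0, 0)^T — this equals column 4 of H (binary 0100), so error is at position 4.
Correct: flip bit 4 of r = 110010101110100 to get c = 110110101110100.


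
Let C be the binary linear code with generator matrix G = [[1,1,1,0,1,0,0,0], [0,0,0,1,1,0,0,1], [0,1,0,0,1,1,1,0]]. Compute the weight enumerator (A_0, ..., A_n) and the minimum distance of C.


Weight distribution: A_0 = 1, A_3 = 1, A_4 = 3, A_5 = 2, A_7 = 1. Minimum distance d = 3.

Enumerate all 2^3 = 8 messages m ∈ F_2^3.
For each, compute codeword c = mG in F_2^8, then tally its weight.
  m = 000 → c = 00000000, weight = 0.
  m = 100 → c = 11101000, weight = 4.
  m = 010 → c = 00011001, weight = 3.
  m = 110 → c = 11110001, weight = 5.
  m = 001 → c = 01001110, weight = 4.
  m = 101 → c = 10100110, weight = 4.
  m = 011 → c = 01010111, weight = 5.
  m = 111 → c = 10111111, weight = 7.
Tally weights:
  weight 0: 1 codewords.
  weight 3: 1 codewords.
  weight 4: 3 codewords.
  weight 5: 2 codewords.
  weight 7: 1 codewords.
Minimum distance d = smallest w > 0 with A_w > 0 = 3.
Sanity: Σ A_w = 8 = 2^3 = 8 ✓.


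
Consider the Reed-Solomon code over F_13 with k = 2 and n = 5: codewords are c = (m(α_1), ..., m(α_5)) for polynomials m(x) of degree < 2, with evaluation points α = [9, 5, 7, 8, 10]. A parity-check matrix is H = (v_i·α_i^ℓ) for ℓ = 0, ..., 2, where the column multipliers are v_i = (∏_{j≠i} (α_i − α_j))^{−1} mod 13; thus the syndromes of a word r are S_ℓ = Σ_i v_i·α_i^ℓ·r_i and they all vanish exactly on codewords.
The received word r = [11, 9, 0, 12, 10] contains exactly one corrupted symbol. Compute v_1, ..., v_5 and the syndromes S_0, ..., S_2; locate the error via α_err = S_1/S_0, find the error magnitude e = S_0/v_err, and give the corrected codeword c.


S = (11, 3, 2), error at position 2, error magnitude e = 7, c = [11, 2, 0, 12, 10].

Step 1: column multipliers v_i = (∏_{j≠i}(α_i − α_j))^{−1} mod 13.
  i = 1 (α = 9): (9−5)(9−7)(9−8)(9−10) = 4·2·1·(−1) = −8 ≡ 5, so v_1 = 5^{−1} = 8 (mod 13).
  i = 2 (α = 5): (5−9)(5−7)(5−8)(5−10) = (−4)·(−2)·(−3)·(−5) = 120 ≡ 3, so v_2 = 3^{−1} = 9 (mod 13).
  i = 3 (α = 7): (7−9)(7−5)(7−8)(7−10) = (−2)·2·(−1)·(−3) = −12 ≡ 1, so v_3 = 1^{−1} = 1 (mod 13).
  i = 4 (α = 8): (8−9)(8−5)(8−7)(8−10) = (−1)·3·1·(−2) = 6 ≡ 6, so v_4 = 6^{−1} = 11 (mod 13).
  i = 5 (α = 10): (10−9)(10−5)(10−7)(10−8) = 1·5·3·2 = 30 ≡ 4, so v_5 = 4^{−1} = 10 (mod 13).
  v = [8, 9, 1, 11, 10].
Step 2: syndromes of r = [11, 9, 0, 12, 10] (all sums mod 13).
  S_0 = Σ v_i r_i = 8·11 + 9·9 + 1·0 + 11·12 + 10·10 = 401 ≡ 11.
  S_1 = Σ v_i α_i r_i = 8·9·11 + 9·5·9 + 1·7·0 + 11·8·12 + 10·10·10 = 3253 ≡ 3.
  α_i^2 mod 13 = [3, 12, 10, 12, 9].
  S_2 = Σ v_i α_i^2 r_i = 8·3·11 + 9·12·9 + 1·10·0 + 11·12·12 + 10·9·10 = 3720 ≡ 2.
  S = (11, 3, 2) ≠ 0, so r is not a codeword (an error is present).
Step 3: locate the error. For a single error e at position i, S_ℓ = v_i·e·α_i^ℓ, so α_err = S_1/S_0.
  S_0^{−1} = 11^{−1} = 6 (mod 13), so α_err = 3·6 = 18 ≡ 5 = α_2. Error position i = 2.
  Consistency check: S_2/S_1 = 2·9 = 18 ≡ 5 = α_err ✓ (single-error assumption holds).
Step 4: error magnitude e = S_0/v_2 = S_0·∏_{j≠2}(α_2 − α_j) = 11·3 = 33 ≡ 7 (mod 13).
Step 5: correct position 2: c_2 = r_2 − e = 9 − 7 ≡ 2 (mod 13). Hence c = [11, 2, 0, 12, 10].
  Check: interpolating c through the α_i gives m(x) = 7 + 12·x (degree < 2) with m(α_i) = c_i for every i, so c is indeed a codeword.


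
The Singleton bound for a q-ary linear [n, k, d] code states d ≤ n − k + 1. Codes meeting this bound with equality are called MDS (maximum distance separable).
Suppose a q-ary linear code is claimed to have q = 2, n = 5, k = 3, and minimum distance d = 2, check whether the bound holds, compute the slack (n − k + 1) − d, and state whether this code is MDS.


Singleton RHS = n − k + 1 = 3, slack = 1, bound satisfied, not MDS.

Singleton bound: d ≤ n − k + 1.
Here n = 5, k = 3, so n − k + 1 = 3.
Given d = 2, check d ≤ 3: YES.
Slack = (n − k + 1) − d = 1.
The code is NOT MDS (slack = 1 > 0).
Description: the claimed parameters are [5, 3, 2]_2; such a code would be non-MDS.


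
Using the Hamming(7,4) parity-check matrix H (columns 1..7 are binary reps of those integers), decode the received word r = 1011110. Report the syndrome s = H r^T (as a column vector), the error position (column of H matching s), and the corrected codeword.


s = (1, 0, 1)^T, error position = 5, corrected codeword c = 1011010

Compute s = H r^T mod 2 one row at a time:
  s_1 = 1 + 1 + 1 + 0 = 3 ≡ 1 (mod 2).
  s_2 = 0 + 1 + 1 + 0 = 2 ≡ 0 (mod 2).
  s_3 = 1 + 1 + 1 + 0 = 3 ≡ 1 (mod 2).
s = (1, 0, 1)^T — this equals column 5 of H (binary 101), so error is at position 5.
Correct: flip bit 5 of r = 1011110 to get c = 1011010.


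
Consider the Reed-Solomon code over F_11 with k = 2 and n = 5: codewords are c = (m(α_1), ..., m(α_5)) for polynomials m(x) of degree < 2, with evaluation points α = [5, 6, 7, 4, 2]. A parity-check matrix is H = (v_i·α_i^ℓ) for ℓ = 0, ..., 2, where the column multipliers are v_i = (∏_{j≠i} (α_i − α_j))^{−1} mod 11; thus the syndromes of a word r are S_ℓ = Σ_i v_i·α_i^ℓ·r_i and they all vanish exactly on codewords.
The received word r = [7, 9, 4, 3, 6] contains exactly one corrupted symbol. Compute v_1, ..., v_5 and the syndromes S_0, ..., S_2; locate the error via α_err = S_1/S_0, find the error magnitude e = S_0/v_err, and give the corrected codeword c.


S = (3, 7, 9), error at position 2, error magnitude e = 9, c = [7, 0, 4, 3, 6].

Step 1: column multipliers v_i = (∏_{j≠i}(α_i − α_j))^{−1} mod 11.
  i = 1 (α = 5): (5−6)(5−7)(5−4)(5−2) = (−1)·(−2)·1·3 = 6 ≡ 6, so v_1 = 6^{−1} = 2 (mod 11).
  i = 2 (α = 6): (6−5)(6−7)(6−4)(6−2) = 1·(−1)·2·4 = −8 ≡ 3, so v_2 = 3^{−1} = 4 (mod 11).
  i = 3 (α = 7): (7−5)(7−6)(7−4)(7−2) = 2·1·3·5 = 30 ≡ 8, so v_3 = 8^{−1} = 7 (mod 11).
  i = 4 (α = 4): (4−5)(4−6)(4−7)(4−2) = (−1)·(−2)·(−3)·2 = −12 ≡ 10, so v_4 = 10^{−1} = 10 (mod 11).
  i = 5 (α = 2): (2−5)(2−6)(2−7)(2−4) = (−3)·(−4)·(−5)·(−2) = 120 ≡ 10, so v_5 = 10^{−1} = 10 (mod 11).
  v = [2, 4, 7, 10, 10].
Step 2: syndromes of r = [7, 9, 4, 3, 6] (all sums mod 11).
  S_0 = Σ v_i r_i = 2·7 + 4·9 + 7·4 + 10·3 + 10·6 = 168 ≡ 3.
  S_1 = Σ v_i α_i r_i = 2·5·7 + 4·6·9 + 7·7·4 + 10·4·3 + 10·2·6 = 722 ≡ 7.
  α_i^2 mod 11 = [3, 3, 5, 5, 4].
  S_2 = Σ v_i α_i^2 r_i = 2·3·7 + 4·3·9 + 7·5·4 + 10·5·3 + 10·4·6 = 680 ≡ 9.
  S = (3, 7, 9) ≠ 0, so r is not a codeword (an error is present).
Step 3: locate the error. For a single error e at position i, S_ℓ = v_i·e·α_i^ℓ, so α_err = S_1/S_0.
  S_0^{−1} = 3^{−1} = 4 (mod 11), so α_err = 7·4 = 28 ≡ 6 = α_2. Error position i = 2.
  Consistency check: S_2/S_1 = 9·8 = 72 ≡ 6 = α_err ✓ (single-error assumption holds).
Step 4: error magnitude e = S_0/v_2 = S_0·∏_{j≠2}(α_2 − α_j) = 3·3 = 9 ≡ 9 (mod 11).
Step 5: correct position 2: c_2 = r_2 − e = 9 − 9 ≡ 0 (mod 11). Hence c = [7, 0, 4, 3, 6].
  Check: interpolating c through the α_i gives m(x) = 9 + 4·x (degree < 2) with m(α_i) = c_i for every i, so c is indeed a codeword.


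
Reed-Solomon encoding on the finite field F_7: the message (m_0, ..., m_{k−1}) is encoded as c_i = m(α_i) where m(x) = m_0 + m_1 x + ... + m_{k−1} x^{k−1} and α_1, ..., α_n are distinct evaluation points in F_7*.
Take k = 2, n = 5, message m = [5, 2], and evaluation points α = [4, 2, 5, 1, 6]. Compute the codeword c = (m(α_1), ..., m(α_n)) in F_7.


c = [6, 2, 1, 0, 3]

Message polynomial: m(x) = 5 + 2·x (mod 7).
For each evaluation point α_i, compute m(α_i) mod 7:
  α_1 = 4: Horner steps 2 → 6, so m(4) = 6.
  α_2 = 2: Horner steps 2 → 2, so m(2) = 2.
  α_3 = 5: Horner steps 2 → 1, so m(5) = 1.
  α_4 = 1: Horner steps 2 → 0, so m(1) = 0.
  α_5 = 6: Horner steps 2 → 3, so m(6) = 3.
Codeword c = [6, 2, 1, 0, 3] ∈ F_7^5.
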